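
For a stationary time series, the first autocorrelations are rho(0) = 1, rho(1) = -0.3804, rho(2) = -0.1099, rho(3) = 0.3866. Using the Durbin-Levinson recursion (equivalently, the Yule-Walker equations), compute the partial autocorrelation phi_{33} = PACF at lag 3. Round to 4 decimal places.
\phi_{33} = 0.2811

The PACF at lag k is phi_{kk}, the last component of the solution
to the Yule-Walker system G_k phi = r_k where
  (G_k)_{ij} = rho(|i - j|), (r_k)_i = rho(i), i,j = 1..k.
Equivalently, Durbin-Levinson gives phi_{kk} iteratively:
  phi_{11} = rho(1)
  phi_{kk} = [rho(k) - sum_{j=1..k-1} phi_{k-1,j} rho(k-j)]
            / [1 - sum_{j=1..k-1} phi_{k-1,j} rho(j)],
  phi_{k,j} = phi_{k-1,j} - phi_{kk} phi_{k-1,k-j},  j = 1..k-1.
Step k = 1:
  phi_11 = rho(1) = -0.3804.
Step k = 2:
  phi_22 = [rho(2) - phi_11 rho(1)] / [1 - phi_11 rho(1)] = [-0.1099 - (-0.3804)(-0.3804)] / [1 - (-0.3804)(-0.3804)]
         = -0.25460416 / 0.85529584 = -0.29768.
  Update: phi_21 = phi_11 - phi_22 phi_11 = -0.3804 - (-0.29768)(-0.3804) = -0.493637.
Step k = 3:
  phi_33 = [rho(3) - phi_21 rho(2) - phi_22 rho(1)] / [1 - phi_21 rho(1) - phi_22 rho(2)]
    numerator   = 0.3866 - (-0.493637)(-0.1099) - (-0.29768)(-0.3804) = 0.21911192
    denominator = 1 - (-0.493637)(-0.3804) - (-0.29768)(-0.1099) = 0.77950536
  phi_33 = 0.21911192 / 0.77950536 = 0.2811.
Therefore phi_{33} = 0.2811.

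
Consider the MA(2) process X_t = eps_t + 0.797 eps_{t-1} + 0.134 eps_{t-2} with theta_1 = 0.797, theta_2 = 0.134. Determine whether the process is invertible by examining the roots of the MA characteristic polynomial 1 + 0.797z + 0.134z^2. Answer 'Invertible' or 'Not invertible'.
\text{Invertible}

The MA(q) characteristic polynomial is P(z) = 1 + 0.797z + 0.134z^2.
Invertibility requires all roots to lie outside the unit circle, i.e. |z| > 1 for every root.
Set 1 + (0.797) z + (0.134) z^2 = 0, i.e. a z^2 + b z + c = 0 with a = 0.134, b = 0.797, c = 1.
Discriminant D = b^2 - 4ac = (0.797)^2 - 4*(0.134)*1 = 0.635209 - (0.536) = 0.099209.
D >= 0, so the roots are real: z = (-b +/- sqrt(D)) / (2a) = (-0.797 +/- 0.314975) / (0.268).
  z_1 = (-0.797 + 0.314975) / (0.268) = -1.7986,   |z_1| = 1.7986.
  z_2 = (-0.797 - 0.314975) / (0.268) = -4.1492,   |z_2| = 4.1492.
Moduli of all roots: 1.7986, 4.1492.
All moduli strictly greater than 1? Yes.
Verdict: Invertible.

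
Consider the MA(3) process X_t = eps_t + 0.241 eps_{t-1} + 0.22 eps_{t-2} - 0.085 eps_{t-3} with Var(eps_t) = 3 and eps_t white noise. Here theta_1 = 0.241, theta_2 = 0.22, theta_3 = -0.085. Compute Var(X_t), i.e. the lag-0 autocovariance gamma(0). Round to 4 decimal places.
\gamma(0) = 3.3411

For an MA(q) process X_t = eps_t + sum_i theta_i eps_{t-i} with
Var(eps_t) = sigma^2, the variance is
  gamma(0) = sigma^2 * (1 + sum_i theta_i^2).
  sum_i theta_i^2 = (0.241)^2 + (0.22)^2 + (-0.085)^2 = 0.058081 + 0.0484 + 0.007225 = 0.113706.
  gamma(0) = 3 * (1 + 0.113706) = 3 * 1.113706 = 3.341118, which rounds to 3.3411.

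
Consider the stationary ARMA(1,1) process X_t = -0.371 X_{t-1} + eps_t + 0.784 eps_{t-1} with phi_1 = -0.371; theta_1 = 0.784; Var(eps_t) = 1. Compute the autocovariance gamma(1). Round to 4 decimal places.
\gamma(1) = 0.3396

Multiply the model equation by X_{t-k} and take expectations. With theta_0 = psi_0 = 1 and psi_j the MA(infinity) weights, this gives
  gamma(k) - sum_i phi_i gamma(k-i) = c_k,
  c_k = sigma^2 * sum_{j=k..q} theta_j psi_{j-k}   (c_k = 0 for k > q),
using gamma(-m) = gamma(m).
psi-weights needed (psi_j = theta_j + sum_i phi_i psi_{j-i}):
  psi_1 = theta_1 + phi_1 = 0.784 + (-0.371) = 0.413
Right-hand sides:
  c_0 = sigma^2 (1 + theta_1 psi_1) = 1 * (1 + (0.784)(0.413)) = 1 * 1.323792 = 1.323792
  c_1 = sigma^2 theta_1 = 1 * (0.784) = 0.784
  c_2 = 0
Equations for k = 0 and k = 1 (AR order 1):
  gamma(0) = phi_1 gamma(1) + c_0
  gamma(1) = phi_1 gamma(0) + c_1
Substituting the second into the first: gamma(0) (1 - phi_1^2) = c_0 + phi_1 c_1, so
  gamma(0) = (c_0 + phi_1 c_1) / (1 - phi_1^2) = (1.323792 + (-0.371)(0.784)) / (1 - (-0.371)^2) = 1.032928 / 0.862359 = 1.197793.
  gamma(1) = phi_1 gamma(0) + c_1 = (-0.371)(1.197793) + (0.784) = 0.339619.
Therefore gamma(1) = 0.3396 (to 4 decimal places).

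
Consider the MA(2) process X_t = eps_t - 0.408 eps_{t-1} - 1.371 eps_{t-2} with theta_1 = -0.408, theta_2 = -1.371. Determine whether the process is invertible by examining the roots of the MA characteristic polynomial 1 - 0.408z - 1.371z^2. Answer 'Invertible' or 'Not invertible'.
\text{Not invertible}

The MA(q) characteristic polynomial is P(z) = 1 - 0.408z - 1.371z^2.
Invertibility requires all roots to lie outside the unit circle, i.e. |z| > 1 for every root.
Set 1 + (-0.408) z + (-1.371) z^2 = 0, i.e. a z^2 + b z + c = 0 with a = -1.371, b = -0.408, c = 1.
Discriminant D = b^2 - 4ac = (-0.408)^2 - 4*(-1.371)*1 = 0.166464 - (-5.484) = 5.650464.
D >= 0, so the roots are real: z = (-b +/- sqrt(D)) / (2a) = (0.408 +/- 2.37707) / (-2.742).
  z_1 = (0.408 + 2.37707) / (-2.742) = -1.0157,   |z_1| = 1.0157.
  z_2 = (0.408 - 2.37707) / (-2.742) = 0.7181,   |z_2| = 0.7181.
Moduli of all roots: 1.0157, 0.7181.
All moduli strictly greater than 1? No.
Verdict: Not invertible.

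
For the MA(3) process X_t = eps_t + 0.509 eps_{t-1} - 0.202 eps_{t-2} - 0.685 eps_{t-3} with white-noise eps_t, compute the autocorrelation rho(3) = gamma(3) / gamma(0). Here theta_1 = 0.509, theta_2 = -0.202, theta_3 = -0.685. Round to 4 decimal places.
\rho(3) = -0.3872

For an MA(q) process with theta_0 = 1, the autocovariance is
  gamma(k) = sigma^2 * sum_{i=0..q-k} theta_i * theta_{i+k},
and rho(k) = gamma(k) / gamma(0). Sigma^2 cancels.
  numerator   = (1)*(-0.685) = -0.685.
  denominator = (1)^2 + (0.509)^2 + (-0.202)^2 + (-0.685)^2 = 1.76911.
  rho(3) = -0.685 / 1.76911 = -0.3872.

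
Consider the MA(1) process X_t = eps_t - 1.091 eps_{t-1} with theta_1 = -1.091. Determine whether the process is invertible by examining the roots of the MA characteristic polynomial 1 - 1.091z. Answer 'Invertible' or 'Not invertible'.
\text{Not invertible}

The MA(q) characteristic polynomial is P(z) = 1 - 1.091z.
Invertibility requires all roots to lie outside the unit circle, i.e. |z| > 1 for every root.
This is linear in z: 1 + (-1.091) z = 0  =>  z = -1/(-1.091) = 0.91659,  |z| = 0.91659.
Moduli of all roots: 0.9166.
All moduli strictly greater than 1? No.
Verdict: Not invertible.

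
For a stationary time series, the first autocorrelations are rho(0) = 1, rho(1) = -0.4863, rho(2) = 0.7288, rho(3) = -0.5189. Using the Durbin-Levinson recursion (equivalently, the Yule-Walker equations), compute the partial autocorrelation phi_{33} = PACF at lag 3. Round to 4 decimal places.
\phi_{33} = -0.1781

The PACF at lag k is phi_{kk}, the last component of the solution
to the Yule-Walker system G_k phi = r_k where
  (G_k)_{ij} = rho(|i - j|), (r_k)_i = rho(i), i,j = 1..k.
Equivalently, Durbin-Levinson gives phi_{kk} iteratively:
  phi_{11} = rho(1)
  phi_{kk} = [rho(k) - sum_{j=1..k-1} phi_{k-1,j} rho(k-j)]
            / [1 - sum_{j=1..k-1} phi_{k-1,j} rho(j)],
  phi_{k,j} = phi_{k-1,j} - phi_{kk} phi_{k-1,k-j},  j = 1..k-1.
Step k = 1:
  phi_11 = rho(1) = -0.4863.
Step k = 2:
  phi_22 = [rho(2) - phi_11 rho(1)] / [1 - phi_11 rho(1)] = [0.7288 - (-0.4863)(-0.4863)] / [1 - (-0.4863)(-0.4863)]
         = 0.49231231 / 0.76351231 = 0.644799.
  Update: phi_21 = phi_11 - phi_22 phi_11 = -0.4863 - (0.644799)(-0.4863) = -0.172734.
Step k = 3:
  phi_33 = [rho(3) - phi_21 rho(2) - phi_22 rho(1)] / [1 - phi_21 rho(1) - phi_22 rho(2)]
    numerator   = -0.5189 - (-0.172734)(0.7288) - (0.644799)(-0.4863) = -0.07944547
    denominator = 1 - (-0.172734)(-0.4863) - (0.644799)(0.7288) = 0.44606961
  phi_33 = -0.07944547 / 0.44606961 = -0.1781.
Therefore phi_{33} = -0.1781.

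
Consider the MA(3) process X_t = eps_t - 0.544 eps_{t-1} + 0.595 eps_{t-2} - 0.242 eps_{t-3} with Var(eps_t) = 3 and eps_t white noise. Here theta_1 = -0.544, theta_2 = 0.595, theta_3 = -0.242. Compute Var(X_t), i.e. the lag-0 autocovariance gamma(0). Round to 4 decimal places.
\gamma(0) = 5.1256

For an MA(q) process X_t = eps_t + sum_i theta_i eps_{t-i} with
Var(eps_t) = sigma^2, the variance is
  gamma(0) = sigma^2 * (1 + sum_i theta_i^2).
  sum_i theta_i^2 = (-0.544)^2 + (0.595)^2 + (-0.242)^2 = 0.295936 + 0.354025 + 0.058564 = 0.708525.
  gamma(0) = 3 * (1 + 0.708525) = 3 * 1.708525 = 5.125575, which rounds to 5.1256.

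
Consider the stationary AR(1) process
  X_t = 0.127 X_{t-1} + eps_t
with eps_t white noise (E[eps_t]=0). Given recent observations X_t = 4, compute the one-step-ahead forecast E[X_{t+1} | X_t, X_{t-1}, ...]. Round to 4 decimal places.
E[X_{t+1} \mid \mathcal F_t] = 0.5080

For an AR(p) model X_t = c + sum_i phi_i X_{t-i} + eps_t, the
one-step-ahead conditional mean is
  E[X_{t+1} | X_t, ...] = c + sum_i phi_i X_{t+1-i}.
Substitute known values:
  E[X_{t+1} | ...] = (0.127) * (4)
                   = 0.5080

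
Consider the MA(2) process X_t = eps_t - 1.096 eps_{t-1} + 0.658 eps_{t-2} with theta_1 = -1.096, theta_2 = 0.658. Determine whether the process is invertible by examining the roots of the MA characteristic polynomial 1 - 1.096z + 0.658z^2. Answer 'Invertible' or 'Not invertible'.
\text{Invertible}

The MA(q) characteristic polynomial is P(z) = 1 - 1.096z + 0.658z^2.
Invertibility requires all roots to lie outside the unit circle, i.e. |z| > 1 for every root.
Set 1 + (-1.096) z + (0.658) z^2 = 0, i.e. a z^2 + b z + c = 0 with a = 0.658, b = -1.096, c = 1.
Discriminant D = b^2 - 4ac = (-1.096)^2 - 4*(0.658)*1 = 1.201216 - (2.632) = -1.430784.
D < 0, so the roots are the complex-conjugate pair z = (-b +/- i sqrt(-D)) / (2a) = 0.8328 +/- 0.9089i.
For a conjugate pair |z|^2 = z * conj(z) = (product of roots) = c/a = 1/(0.658) = 1.519757, so |z| = sqrt(1.519757) = 1.2328 for both roots.
Moduli of all roots: 1.2328, 1.2328.
All moduli strictly greater than 1? Yes.
Verdict: Invertible.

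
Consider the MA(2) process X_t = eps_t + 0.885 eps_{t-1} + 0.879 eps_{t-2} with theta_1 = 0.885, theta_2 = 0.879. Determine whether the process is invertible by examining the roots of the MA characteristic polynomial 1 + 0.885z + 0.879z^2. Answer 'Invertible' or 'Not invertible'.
\text{Invertible}

The MA(q) characteristic polynomial is P(z) = 1 + 0.885z + 0.879z^2.
Invertibility requires all roots to lie outside the unit circle, i.e. |z| > 1 for every root.
Set 1 + (0.885) z + (0.879) z^2 = 0, i.e. a z^2 + b z + c = 0 with a = 0.879, b = 0.885, c = 1.
Discriminant D = b^2 - 4ac = (0.885)^2 - 4*(0.879)*1 = 0.783225 - (3.516) = -2.732775.
D < 0, so the roots are the complex-conjugate pair z = (-b +/- i sqrt(-D)) / (2a) = -0.5034 +/- 0.9403i.
For a conjugate pair |z|^2 = z * conj(z) = (product of roots) = c/a = 1/(0.879) = 1.137656, so |z| = sqrt(1.137656) = 1.0666 for both roots.
Moduli of all roots: 1.0666, 1.0666.
All moduli strictly greater than 1? Yes.
Verdict: Invertible.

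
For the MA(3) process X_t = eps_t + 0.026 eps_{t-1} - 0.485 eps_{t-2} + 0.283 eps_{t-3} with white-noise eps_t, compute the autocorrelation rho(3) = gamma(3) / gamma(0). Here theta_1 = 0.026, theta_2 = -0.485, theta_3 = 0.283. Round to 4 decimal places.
\rho(3) = 0.2150

For an MA(q) process with theta_0 = 1, the autocovariance is
  gamma(k) = sigma^2 * sum_{i=0..q-k} theta_i * theta_{i+k},
and rho(k) = gamma(k) / gamma(0). Sigma^2 cancels.
  numerator   = (1)*(0.283) = 0.283.
  denominator = (1)^2 + (0.026)^2 + (-0.485)^2 + (0.283)^2 = 1.31599.
  rho(3) = 0.283 / 1.31599 = 0.2150.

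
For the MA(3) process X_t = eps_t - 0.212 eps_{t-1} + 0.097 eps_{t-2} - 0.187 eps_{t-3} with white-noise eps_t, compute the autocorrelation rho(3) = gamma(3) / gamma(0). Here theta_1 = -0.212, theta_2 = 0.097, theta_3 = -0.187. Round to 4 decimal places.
\rho(3) = -0.1717

For an MA(q) process with theta_0 = 1, the autocovariance is
  gamma(k) = sigma^2 * sum_{i=0..q-k} theta_i * theta_{i+k},
and rho(k) = gamma(k) / gamma(0). Sigma^2 cancels.
  numerator   = (1)*(-0.187) = -0.187.
  denominator = (1)^2 + (-0.212)^2 + (0.097)^2 + (-0.187)^2 = 1.089322.
  rho(3) = -0.187 / 1.089322 = -0.1717.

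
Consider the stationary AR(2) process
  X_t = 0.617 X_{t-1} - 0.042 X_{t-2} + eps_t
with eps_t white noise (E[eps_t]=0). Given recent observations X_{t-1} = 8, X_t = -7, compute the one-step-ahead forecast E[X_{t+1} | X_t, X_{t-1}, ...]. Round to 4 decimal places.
E[X_{t+1} \mid \mathcal F_t] = -4.6550

For an AR(p) model X_t = c + sum_i phi_i X_{t-i} + eps_t, the
one-step-ahead conditional mean is
  E[X_{t+1} | X_t, ...] = c + sum_i phi_i X_{t+1-i}.
Substitute known values:
  E[X_{t+1} | ...] = (0.617) * (-7) + (-0.042) * (8)
                   = -4.6550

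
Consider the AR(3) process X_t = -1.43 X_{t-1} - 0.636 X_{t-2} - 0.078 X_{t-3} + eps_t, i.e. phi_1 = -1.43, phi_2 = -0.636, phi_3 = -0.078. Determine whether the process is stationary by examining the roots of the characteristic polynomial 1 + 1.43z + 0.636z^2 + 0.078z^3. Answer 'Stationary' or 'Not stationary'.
\text{Stationary}

The AR(p) characteristic polynomial is P(z) = 1 + 1.43z + 0.636z^2 + 0.078z^3.
Stationarity requires all roots to lie outside the unit circle, i.e. |z| > 1 for every root.
Degree 3: look for a simple real root z0 first, then factor out (1 - z/z0) and solve the remaining quadratic.
Testing z0 = -5: P(-5) = 1 + (1.43)(-5) + (0.636)(-5)^2 + (0.078)(-5)^3
  = 1 + (-7.15) + (15.9) + (-9.75) = 0.  So z_0 = -5 is a root, |z_0| = 5.
Divide out the factor (1 + 0.2 z) = (1 - z/z0) (since 1/z0 = -0.2):
  P(z) = (1 + 0.2 z)(1 + (1.23) z + (0.39) z^2)
  [check: z-coef 1.23 - (-0.2) = 1.43; z^2-coef 0.39 - (-0.2)(1.23) = 0.636; z^3-coef -(-0.2)(0.39) = 0.078.]
Remaining roots from the quadratic factor 1 + (1.23) z + (0.39) z^2:
  Set 1 + (1.23) z + (0.39) z^2 = 0, i.e. a z^2 + b z + c = 0 with a = 0.39, b = 1.23, c = 1.
  Discriminant D = b^2 - 4ac = (1.23)^2 - 4*(0.39)*1 = 1.5129 - (1.56) = -0.0471.
  D < 0, so the roots are the complex-conjugate pair z = (-b +/- i sqrt(-D)) / (2a) = -1.5769 +/- 0.2782i.
  For a conjugate pair |z|^2 = z * conj(z) = (product of roots) = c/a = 1/(0.39) = 2.564103, so |z| = sqrt(2.564103) = 1.6013 for both roots.
Moduli of all roots: 5.0000, 1.6013, 1.6013.
All moduli strictly greater than 1? Yes.
Verdict: Stationary.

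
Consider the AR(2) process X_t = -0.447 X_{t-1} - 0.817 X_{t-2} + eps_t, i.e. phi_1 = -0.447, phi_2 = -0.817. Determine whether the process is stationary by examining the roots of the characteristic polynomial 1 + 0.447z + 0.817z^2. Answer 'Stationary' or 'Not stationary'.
\text{Stationary}

The AR(p) characteristic polynomial is P(z) = 1 + 0.447z + 0.817z^2.
Stationarity requires all roots to lie outside the unit circle, i.e. |z| > 1 for every root.
Set 1 + (0.447) z + (0.817) z^2 = 0, i.e. a z^2 + b z + c = 0 with a = 0.817, b = 0.447, c = 1.
Discriminant D = b^2 - 4ac = (0.447)^2 - 4*(0.817)*1 = 0.199809 - (3.268) = -3.068191.
D < 0, so the roots are the complex-conjugate pair z = (-b +/- i sqrt(-D)) / (2a) = -0.2736 +/- 1.072i.
For a conjugate pair |z|^2 = z * conj(z) = (product of roots) = c/a = 1/(0.817) = 1.22399, so |z| = sqrt(1.22399) = 1.1063 for both roots.
Moduli of all roots: 1.1063, 1.1063.
All moduli strictly greater than 1? Yes.
Verdict: Stationary.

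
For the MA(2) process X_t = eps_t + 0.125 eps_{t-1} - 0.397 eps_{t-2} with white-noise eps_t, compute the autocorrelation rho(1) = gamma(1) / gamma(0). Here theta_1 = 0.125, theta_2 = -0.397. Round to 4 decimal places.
\rho(1) = 0.0642

For an MA(q) process with theta_0 = 1, the autocovariance is
  gamma(k) = sigma^2 * sum_{i=0..q-k} theta_i * theta_{i+k},
and rho(k) = gamma(k) / gamma(0). Sigma^2 cancels.
  numerator   = (1)*(0.125) + (0.125)*(-0.397) = 0.075375.
  denominator = (1)^2 + (0.125)^2 + (-0.397)^2 = 1.173234.
  rho(1) = 0.075375 / 1.173234 = 0.0642.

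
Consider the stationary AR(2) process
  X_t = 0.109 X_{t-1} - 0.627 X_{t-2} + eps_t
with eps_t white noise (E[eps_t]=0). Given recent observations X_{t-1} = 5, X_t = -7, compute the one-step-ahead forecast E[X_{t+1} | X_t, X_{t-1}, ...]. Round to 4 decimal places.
E[X_{t+1} \mid \mathcal F_t] = -3.8980

For an AR(p) model X_t = c + sum_i phi_i X_{t-i} + eps_t, the
one-step-ahead conditional mean is
  E[X_{t+1} | X_t, ...] = c + sum_i phi_i X_{t+1-i}.
Substitute known values:
  E[X_{t+1} | ...] = (0.109) * (-7) + (-0.627) * (5)
                   = -3.8980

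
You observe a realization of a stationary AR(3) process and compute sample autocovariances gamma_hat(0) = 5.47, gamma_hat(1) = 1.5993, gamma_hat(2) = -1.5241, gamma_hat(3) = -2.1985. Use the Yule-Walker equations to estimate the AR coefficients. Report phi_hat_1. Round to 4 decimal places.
\hat\phi_{1} = 0.3200

The Yule-Walker equations for an AR(p) process read, in matrix form,
  Gamma_p phi = r_p,   with   (Gamma_p)_{ij} = gamma(|i - j|),
                       (r_p)_i = gamma(i),   i,j = 1..p.
Substitute the sample gammas (Toeplitz matrix and right-hand side of size 3):
  Gamma_p = [[5.47, 1.5993, -1.5241], [1.5993, 5.47, 1.5993], [-1.5241, 1.5993, 5.47]]
  r_p     = [1.5993, -1.5241, -2.1985]
Written out (R1..R3):
  (R1) 5.47 phi_1 + 1.5993 phi_2 - 1.5241 phi_3 = 1.5993
  (R2) 1.5993 phi_1 + 5.47 phi_2 + 1.5993 phi_3 = -1.5241
  (R3) -1.5241 phi_1 + 1.5993 phi_2 + 5.47 phi_3 = -2.1985
Gaussian elimination:
  R2 <- R2 - (1.5993/5.47) R1 = R2 - (0.292377) R1:  5.002402 phi_2 + 2.044911 phi_3 = -1.991698
  R3 <- R3 - (-1.5241/5.47) R1 = R3 - (-0.278629) R1:  2.044911 phi_2 + 5.045342 phi_3 = -1.752889
  R3 <- R3 - (2.044911/5.002402) R2 = R3 - (0.408786) R2:  4.209411 phi_3 = -0.938711
Back-substitution:
  phi_hat_3 = -0.938711 / 4.209411 = -0.223003
  phi_hat_2 = (-1.991698 - (2.044911)(-0.223003)) / 5.002402 = -0.306988
  phi_hat_1 = (1.5993 - (1.5993)(-0.306988) - (-1.5241)(-0.223003)) / 5.47 = 0.319998
So phi_hat = [0.3200, -0.3070, -0.2230].
Therefore phi_hat_1 = 0.3200.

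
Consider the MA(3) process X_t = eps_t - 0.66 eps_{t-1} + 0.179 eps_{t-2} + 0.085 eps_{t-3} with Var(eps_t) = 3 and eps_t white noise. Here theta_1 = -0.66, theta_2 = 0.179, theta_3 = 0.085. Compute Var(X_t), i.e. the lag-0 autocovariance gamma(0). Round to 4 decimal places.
\gamma(0) = 4.4246

For an MA(q) process X_t = eps_t + sum_i theta_i eps_{t-i} with
Var(eps_t) = sigma^2, the variance is
  gamma(0) = sigma^2 * (1 + sum_i theta_i^2).
  sum_i theta_i^2 = (-0.66)^2 + (0.179)^2 + (0.085)^2 = 0.4356 + 0.032041 + 0.007225 = 0.474866.
  gamma(0) = 3 * (1 + 0.474866) = 3 * 1.474866 = 4.424598, which rounds to 4.4246.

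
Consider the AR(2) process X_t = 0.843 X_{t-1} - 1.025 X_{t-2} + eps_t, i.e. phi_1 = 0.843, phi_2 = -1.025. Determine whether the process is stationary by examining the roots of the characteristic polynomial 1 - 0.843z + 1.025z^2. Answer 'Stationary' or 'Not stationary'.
\text{Not stationary}

The AR(p) characteristic polynomial is P(z) = 1 - 0.843z + 1.025z^2.
Stationarity requires all roots to lie outside the unit circle, i.e. |z| > 1 for every root.
Set 1 + (-0.843) z + (1.025) z^2 = 0, i.e. a z^2 + b z + c = 0 with a = 1.025, b = -0.843, c = 1.
Discriminant D = b^2 - 4ac = (-0.843)^2 - 4*(1.025)*1 = 0.710649 - (4.1) = -3.389351.
D < 0, so the roots are the complex-conjugate pair z = (-b +/- i sqrt(-D)) / (2a) = 0.4112 +/- 0.8981i.
For a conjugate pair |z|^2 = z * conj(z) = (product of roots) = c/a = 1/(1.025) = 0.97561, so |z| = sqrt(0.97561) = 0.9877 for both roots.
Moduli of all roots: 0.9877, 0.9877.
All moduli strictly greater than 1? No.
Verdict: Not stationary.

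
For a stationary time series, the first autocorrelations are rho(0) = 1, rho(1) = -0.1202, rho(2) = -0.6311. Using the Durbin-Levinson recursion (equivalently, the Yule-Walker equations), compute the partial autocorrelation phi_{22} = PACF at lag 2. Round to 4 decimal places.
\phi_{22} = -0.6550

The PACF at lag k is phi_{kk}, the last component of the solution
to the Yule-Walker system G_k phi = r_k where
  (G_k)_{ij} = rho(|i - j|), (r_k)_i = rho(i), i,j = 1..k.
Equivalently, Durbin-Levinson gives phi_{kk} iteratively:
  phi_{11} = rho(1)
  phi_{kk} = [rho(k) - sum_{j=1..k-1} phi_{k-1,j} rho(k-j)]
            / [1 - sum_{j=1..k-1} phi_{k-1,j} rho(j)],
  phi_{k,j} = phi_{k-1,j} - phi_{kk} phi_{k-1,k-j},  j = 1..k-1.
Step k = 1:
  phi_11 = rho(1) = -0.1202.
Step k = 2:
  phi_22 = [rho(2) - phi_11 rho(1)] / [1 - phi_11 rho(1)] = [-0.6311 - (-0.1202)(-0.1202)] / [1 - (-0.1202)(-0.1202)]
         = -0.64554804 / 0.98555196 = -0.655.
Therefore phi_{22} = -0.6550.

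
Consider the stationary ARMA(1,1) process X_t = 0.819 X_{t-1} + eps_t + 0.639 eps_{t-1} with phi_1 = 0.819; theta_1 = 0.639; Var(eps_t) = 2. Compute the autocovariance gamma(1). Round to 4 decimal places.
\gamma(1) = 13.4919

Multiply the model equation by X_{t-k} and take expectations. With theta_0 = psi_0 = 1 and psi_j the MA(infinity) weights, this gives
  gamma(k) - sum_i phi_i gamma(k-i) = c_k,
  c_k = sigma^2 * sum_{j=k..q} theta_j psi_{j-k}   (c_k = 0 for k > q),
using gamma(-m) = gamma(m).
psi-weights needed (psi_j = theta_j + sum_i phi_i psi_{j-i}):
  psi_1 = theta_1 + phi_1 = 0.639 + (0.819) = 1.458
Right-hand sides:
  c_0 = sigma^2 (1 + theta_1 psi_1) = 2 * (1 + (0.639)(1.458)) = 2 * 1.931662 = 3.863324
  c_1 = sigma^2 theta_1 = 2 * (0.639) = 1.278
  c_2 = 0
Equations for k = 0 and k = 1 (AR order 1):
  gamma(0) = phi_1 gamma(1) + c_0
  gamma(1) = phi_1 gamma(0) + c_1
Substituting the second into the first: gamma(0) (1 - phi_1^2) = c_0 + phi_1 c_1, so
  gamma(0) = (c_0 + phi_1 c_1) / (1 - phi_1^2) = (3.863324 + (0.819)(1.278)) / (1 - (0.819)^2) = 4.910006 / 0.329239 = 14.913197.
  gamma(1) = phi_1 gamma(0) + c_1 = (0.819)(14.913197) + (1.278) = 13.491908.
Therefore gamma(1) = 13.4919 (to 4 decimal places).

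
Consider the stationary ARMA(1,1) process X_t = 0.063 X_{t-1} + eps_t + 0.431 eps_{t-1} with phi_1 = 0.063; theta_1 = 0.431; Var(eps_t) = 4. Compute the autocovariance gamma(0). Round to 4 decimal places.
\gamma(0) = 4.9800

Multiply the model equation by X_{t-k} and take expectations. With theta_0 = psi_0 = 1 and psi_j the MA(infinity) weights, this gives
  gamma(k) - sum_i phi_i gamma(k-i) = c_k,
  c_k = sigma^2 * sum_{j=k..q} theta_j psi_{j-k}   (c_k = 0 for k > q),
using gamma(-m) = gamma(m).
psi-weights needed (psi_j = theta_j + sum_i phi_i psi_{j-i}):
  psi_1 = theta_1 + phi_1 = 0.431 + (0.063) = 0.494
Right-hand sides:
  c_0 = sigma^2 (1 + theta_1 psi_1) = 4 * (1 + (0.431)(0.494)) = 4 * 1.212914 = 4.851656
  c_1 = sigma^2 theta_1 = 4 * (0.431) = 1.724
  c_2 = 0
Equations for k = 0 and k = 1 (AR order 1):
  gamma(0) = phi_1 gamma(1) + c_0
  gamma(1) = phi_1 gamma(0) + c_1
Substituting the second into the first: gamma(0) (1 - phi_1^2) = c_0 + phi_1 c_1, so
  gamma(0) = (c_0 + phi_1 c_1) / (1 - phi_1^2) = (4.851656 + (0.063)(1.724)) / (1 - (0.063)^2) = 4.960268 / 0.996031 = 4.980034.
Therefore gamma(0) = 4.9800 (to 4 decimal places).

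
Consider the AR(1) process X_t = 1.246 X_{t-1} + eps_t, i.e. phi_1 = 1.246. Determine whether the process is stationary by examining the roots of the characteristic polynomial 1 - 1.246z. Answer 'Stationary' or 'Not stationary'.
\text{Not stationary}

The AR(p) characteristic polynomial is P(z) = 1 - 1.246z.
Stationarity requires all roots to lie outside the unit circle, i.e. |z| > 1 for every root.
This is linear in z: 1 + (-1.246) z = 0  =>  z = -1/(-1.246) = 0.802568,  |z| = 0.802568.
Moduli of all roots: 0.8026.
All moduli strictly greater than 1? No.
Verdict: Not stationary.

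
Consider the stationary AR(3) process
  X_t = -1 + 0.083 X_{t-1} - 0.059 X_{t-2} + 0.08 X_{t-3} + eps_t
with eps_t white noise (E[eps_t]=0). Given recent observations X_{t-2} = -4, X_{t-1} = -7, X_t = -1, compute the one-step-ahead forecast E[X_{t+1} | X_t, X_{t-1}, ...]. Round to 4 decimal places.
E[X_{t+1} \mid \mathcal F_t] = -0.9900

For an AR(p) model X_t = c + sum_i phi_i X_{t-i} + eps_t, the
one-step-ahead conditional mean is
  E[X_{t+1} | X_t, ...] = c + sum_i phi_i X_{t+1-i}.
Substitute known values:
  E[X_{t+1} | ...] = -1 + (0.083) * (-1) + (-0.059) * (-7) + (0.08) * (-4)
                   = -0.9900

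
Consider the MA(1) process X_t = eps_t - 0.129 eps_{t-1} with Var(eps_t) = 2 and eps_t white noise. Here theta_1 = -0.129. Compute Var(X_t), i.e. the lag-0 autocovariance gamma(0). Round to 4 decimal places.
\gamma(0) = 2.0333

For an MA(q) process X_t = eps_t + sum_i theta_i eps_{t-i} with
Var(eps_t) = sigma^2, the variance is
  gamma(0) = sigma^2 * (1 + sum_i theta_i^2).
  sum_i theta_i^2 = (-0.129)^2 = 0.016641.
  gamma(0) = 2 * (1 + 0.016641) = 2 * 1.016641 = 2.033282, which rounds to 2.0333.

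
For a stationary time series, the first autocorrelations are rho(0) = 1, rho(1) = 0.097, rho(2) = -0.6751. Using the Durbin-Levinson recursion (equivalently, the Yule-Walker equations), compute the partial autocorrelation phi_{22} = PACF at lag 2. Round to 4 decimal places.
\phi_{22} = -0.6910

The PACF at lag k is phi_{kk}, the last component of the solution
to the Yule-Walker system G_k phi = r_k where
  (G_k)_{ij} = rho(|i - j|), (r_k)_i = rho(i), i,j = 1..k.
Equivalently, Durbin-Levinson gives phi_{kk} iteratively:
  phi_{11} = rho(1)
  phi_{kk} = [rho(k) - sum_{j=1..k-1} phi_{k-1,j} rho(k-j)]
            / [1 - sum_{j=1..k-1} phi_{k-1,j} rho(j)],
  phi_{k,j} = phi_{k-1,j} - phi_{kk} phi_{k-1,k-j},  j = 1..k-1.
Step k = 1:
  phi_11 = rho(1) = 0.097.
Step k = 2:
  phi_22 = [rho(2) - phi_11 rho(1)] / [1 - phi_11 rho(1)] = [-0.6751 - (0.097)(0.097)] / [1 - (0.097)(0.097)]
         = -0.684509 / 0.990591 = -0.691.
Therefore phi_{22} = -0.6910.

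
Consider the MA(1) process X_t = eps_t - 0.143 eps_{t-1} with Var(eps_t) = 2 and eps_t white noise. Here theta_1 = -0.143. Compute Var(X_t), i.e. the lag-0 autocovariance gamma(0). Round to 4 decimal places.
\gamma(0) = 2.0409

For an MA(q) process X_t = eps_t + sum_i theta_i eps_{t-i} with
Var(eps_t) = sigma^2, the variance is
  gamma(0) = sigma^2 * (1 + sum_i theta_i^2).
  sum_i theta_i^2 = (-0.143)^2 = 0.020449.
  gamma(0) = 2 * (1 + 0.020449) = 2 * 1.020449 = 2.040898, which rounds to 2.0409.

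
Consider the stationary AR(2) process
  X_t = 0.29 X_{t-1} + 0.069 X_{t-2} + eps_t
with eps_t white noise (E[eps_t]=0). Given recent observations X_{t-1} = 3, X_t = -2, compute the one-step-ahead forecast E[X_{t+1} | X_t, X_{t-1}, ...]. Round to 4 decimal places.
E[X_{t+1} \mid \mathcal F_t] = -0.3730

For an AR(p) model X_t = c + sum_i phi_i X_{t-i} + eps_t, the
one-step-ahead conditional mean is
  E[X_{t+1} | X_t, ...] = c + sum_i phi_i X_{t+1-i}.
Substitute known values:
  E[X_{t+1} | ...] = (0.29) * (-2) + (0.069) * (3)
                   = -0.3730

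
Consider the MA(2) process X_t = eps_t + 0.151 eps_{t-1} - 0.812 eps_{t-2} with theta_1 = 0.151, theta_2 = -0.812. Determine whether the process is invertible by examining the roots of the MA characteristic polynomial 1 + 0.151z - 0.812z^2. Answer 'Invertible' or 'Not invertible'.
\text{Invertible}

The MA(q) characteristic polynomial is P(z) = 1 + 0.151z - 0.812z^2.
Invertibility requires all roots to lie outside the unit circle, i.e. |z| > 1 for every root.
Set 1 + (0.151) z + (-0.812) z^2 = 0, i.e. a z^2 + b z + c = 0 with a = -0.812, b = 0.151, c = 1.
Discriminant D = b^2 - 4ac = (0.151)^2 - 4*(-0.812)*1 = 0.022801 - (-3.248) = 3.270801.
D >= 0, so the roots are real: z = (-b +/- sqrt(D)) / (2a) = (-0.151 +/- 1.808536) / (-1.624).
  z_1 = (-0.151 + 1.808536) / (-1.624) = -1.0206,   |z_1| = 1.0206.
  z_2 = (-0.151 - 1.808536) / (-1.624) = 1.2066,   |z_2| = 1.2066.
Moduli of all roots: 1.0206, 1.2066.
All moduli strictly greater than 1? Yes.
Verdict: Invertible.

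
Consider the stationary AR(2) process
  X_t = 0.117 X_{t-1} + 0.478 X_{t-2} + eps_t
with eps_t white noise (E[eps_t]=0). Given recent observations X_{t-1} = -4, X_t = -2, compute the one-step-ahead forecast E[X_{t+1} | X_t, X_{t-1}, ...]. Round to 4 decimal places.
E[X_{t+1} \mid \mathcal F_t] = -2.1460

For an AR(p) model X_t = c + sum_i phi_i X_{t-i} + eps_t, the
one-step-ahead conditional mean is
  E[X_{t+1} | X_t, ...] = c + sum_i phi_i X_{t+1-i}.
Substitute known values:
  E[X_{t+1} | ...] = (0.117) * (-2) + (0.478) * (-4)
                   = -2.1460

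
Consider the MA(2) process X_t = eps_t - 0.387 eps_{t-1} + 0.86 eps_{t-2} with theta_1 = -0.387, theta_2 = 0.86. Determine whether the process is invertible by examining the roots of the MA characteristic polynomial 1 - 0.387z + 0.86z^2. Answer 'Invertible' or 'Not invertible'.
\text{Invertible}

The MA(q) characteristic polynomial is P(z) = 1 - 0.387z + 0.86z^2.
Invertibility requires all roots to lie outside the unit circle, i.e. |z| > 1 for every root.
Set 1 + (-0.387) z + (0.86) z^2 = 0, i.e. a z^2 + b z + c = 0 with a = 0.86, b = -0.387, c = 1.
Discriminant D = b^2 - 4ac = (-0.387)^2 - 4*(0.86)*1 = 0.149769 - (3.44) = -3.290231.
D < 0, so the roots are the complex-conjugate pair z = (-b +/- i sqrt(-D)) / (2a) = 0.225 +/- 1.0546i.
For a conjugate pair |z|^2 = z * conj(z) = (product of roots) = c/a = 1/(0.86) = 1.162791, so |z| = sqrt(1.162791) = 1.0783 for both roots.
Moduli of all roots: 1.0783, 1.0783.
All moduli strictly greater than 1? Yes.
Verdict: Invertible.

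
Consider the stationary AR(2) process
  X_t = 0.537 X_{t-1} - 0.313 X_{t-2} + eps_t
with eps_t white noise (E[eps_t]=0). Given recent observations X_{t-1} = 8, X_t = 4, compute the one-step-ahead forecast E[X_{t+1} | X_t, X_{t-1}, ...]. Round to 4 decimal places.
E[X_{t+1} \mid \mathcal F_t] = -0.3560

For an AR(p) model X_t = c + sum_i phi_i X_{t-i} + eps_t, the
one-step-ahead conditional mean is
  E[X_{t+1} | X_t, ...] = c + sum_i phi_i X_{t+1-i}.
Substitute known values:
  E[X_{t+1} | ...] = (0.537) * (4) + (-0.313) * (8)
                   = -0.3560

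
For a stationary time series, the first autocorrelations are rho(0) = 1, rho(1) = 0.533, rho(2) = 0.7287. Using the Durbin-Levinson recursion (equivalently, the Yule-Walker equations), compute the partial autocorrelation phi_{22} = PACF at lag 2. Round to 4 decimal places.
\phi_{22} = 0.6210

The PACF at lag k is phi_{kk}, the last component of the solution
to the Yule-Walker system G_k phi = r_k where
  (G_k)_{ij} = rho(|i - j|), (r_k)_i = rho(i), i,j = 1..k.
Equivalently, Durbin-Levinson gives phi_{kk} iteratively:
  phi_{11} = rho(1)
  phi_{kk} = [rho(k) - sum_{j=1..k-1} phi_{k-1,j} rho(k-j)]
            / [1 - sum_{j=1..k-1} phi_{k-1,j} rho(j)],
  phi_{k,j} = phi_{k-1,j} - phi_{kk} phi_{k-1,k-j},  j = 1..k-1.
Step k = 1:
  phi_11 = rho(1) = 0.533.
Step k = 2:
  phi_22 = [rho(2) - phi_11 rho(1)] / [1 - phi_11 rho(1)] = [0.7287 - (0.533)(0.533)] / [1 - (0.533)(0.533)]
         = 0.444611 / 0.715911 = 0.621.
Therefore phi_{22} = 0.6210.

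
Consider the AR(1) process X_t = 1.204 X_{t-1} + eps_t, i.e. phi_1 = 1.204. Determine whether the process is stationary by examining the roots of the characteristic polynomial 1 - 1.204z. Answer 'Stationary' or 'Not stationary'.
\text{Not stationary}

The AR(p) characteristic polynomial is P(z) = 1 - 1.204z.
Stationarity requires all roots to lie outside the unit circle, i.e. |z| > 1 for every root.
This is linear in z: 1 + (-1.204) z = 0  =>  z = -1/(-1.204) = 0.830565,  |z| = 0.830565.
Moduli of all roots: 0.8306.
All moduli strictly greater than 1? No.
Verdict: Not stationary.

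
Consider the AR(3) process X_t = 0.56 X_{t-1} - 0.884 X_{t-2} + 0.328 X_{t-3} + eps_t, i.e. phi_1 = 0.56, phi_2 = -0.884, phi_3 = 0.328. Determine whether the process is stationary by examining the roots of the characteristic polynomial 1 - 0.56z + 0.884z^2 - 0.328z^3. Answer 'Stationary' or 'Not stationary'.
\text{Stationary}

The AR(p) characteristic polynomial is P(z) = 1 - 0.56z + 0.884z^2 - 0.328z^3.
Stationarity requires all roots to lie outside the unit circle, i.e. |z| > 1 for every root.
Degree 3: look for a simple real root z0 first, then factor out (1 - z/z0) and solve the remaining quadratic.
Testing z0 = 2.5: P(2.5) = 1 + (-0.56)(2.5) + (0.884)(2.5)^2 + (-0.328)(2.5)^3
  = 1 + (-1.4) + (5.525) + (-5.125) = 0.  So z_0 = 2.5 is a root, |z_0| = 2.5.
Divide out the factor (1 - 0.4 z) = (1 - z/z0) (since 1/z0 = 0.4):
  P(z) = (1 - 0.4 z)(1 + (-0.16) z + (0.82) z^2)
  [check: z-coef -0.16 - (0.4) = -0.56; z^2-coef 0.82 - (0.4)(-0.16) = 0.884; z^3-coef -(0.4)(0.82) = -0.328.]
Remaining roots from the quadratic factor 1 + (-0.16) z + (0.82) z^2:
  Set 1 + (-0.16) z + (0.82) z^2 = 0, i.e. a z^2 + b z + c = 0 with a = 0.82, b = -0.16, c = 1.
  Discriminant D = b^2 - 4ac = (-0.16)^2 - 4*(0.82)*1 = 0.0256 - (3.28) = -3.2544.
  D < 0, so the roots are the complex-conjugate pair z = (-b +/- i sqrt(-D)) / (2a) = 0.0976 +/- 1.1i.
  For a conjugate pair |z|^2 = z * conj(z) = (product of roots) = c/a = 1/(0.82) = 1.219512, so |z| = sqrt(1.219512) = 1.1043 for both roots.
Moduli of all roots: 2.5000, 1.1043, 1.1043.
All moduli strictly greater than 1? Yes.
Verdict: Stationary.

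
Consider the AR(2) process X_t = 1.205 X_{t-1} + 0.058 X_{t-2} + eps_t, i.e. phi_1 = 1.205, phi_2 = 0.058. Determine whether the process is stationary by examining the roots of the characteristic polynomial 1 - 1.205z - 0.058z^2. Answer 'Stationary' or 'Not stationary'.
\text{Not stationary}

The AR(p) characteristic polynomial is P(z) = 1 - 1.205z - 0.058z^2.
Stationarity requires all roots to lie outside the unit circle, i.e. |z| > 1 for every root.
Set 1 + (-1.205) z + (-0.058) z^2 = 0, i.e. a z^2 + b z + c = 0 with a = -0.058, b = -1.205, c = 1.
Discriminant D = b^2 - 4ac = (-1.205)^2 - 4*(-0.058)*1 = 1.452025 - (-0.232) = 1.684025.
D >= 0, so the roots are real: z = (-b +/- sqrt(D)) / (2a) = (1.205 +/- 1.2977) / (-0.116).
  z_1 = (1.205 + 1.2977) / (-0.116) = -21.575,   |z_1| = 21.575.
  z_2 = (1.205 - 1.2977) / (-0.116) = 0.7991,   |z_2| = 0.7991.
Moduli of all roots: 21.5750, 0.7991.
All moduli strictly greater than 1? No.
Verdict: Not stationary.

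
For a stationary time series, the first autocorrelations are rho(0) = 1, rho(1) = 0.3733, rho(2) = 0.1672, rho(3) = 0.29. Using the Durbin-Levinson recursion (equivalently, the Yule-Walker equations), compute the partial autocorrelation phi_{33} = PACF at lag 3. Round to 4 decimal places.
\phi_{33} = 0.2530

The PACF at lag k is phi_{kk}, the last component of the solution
to the Yule-Walker system G_k phi = r_k where
  (G_k)_{ij} = rho(|i - j|), (r_k)_i = rho(i), i,j = 1..k.
Equivalently, Durbin-Levinson gives phi_{kk} iteratively:
  phi_{11} = rho(1)
  phi_{kk} = [rho(k) - sum_{j=1..k-1} phi_{k-1,j} rho(k-j)]
            / [1 - sum_{j=1..k-1} phi_{k-1,j} rho(j)],
  phi_{k,j} = phi_{k-1,j} - phi_{kk} phi_{k-1,k-j},  j = 1..k-1.
Step k = 1:
  phi_11 = rho(1) = 0.3733.
Step k = 2:
  phi_22 = [rho(2) - phi_11 rho(1)] / [1 - phi_11 rho(1)] = [0.1672 - (0.3733)(0.3733)] / [1 - (0.3733)(0.3733)]
         = 0.02784711 / 0.86064711 = 0.032356.
  Update: phi_21 = phi_11 - phi_22 phi_11 = 0.3733 - (0.032356)(0.3733) = 0.361221.
Step k = 3:
  phi_33 = [rho(3) - phi_21 rho(2) - phi_22 rho(1)] / [1 - phi_21 rho(1) - phi_22 rho(2)]
    numerator   = 0.29 - (0.361221)(0.1672) - (0.032356)(0.3733) = 0.21752527
    denominator = 1 - (0.361221)(0.3733) - (0.032356)(0.1672) = 0.85974609
  phi_33 = 0.21752527 / 0.85974609 = 0.253.
Therefore phi_{33} = 0.2530.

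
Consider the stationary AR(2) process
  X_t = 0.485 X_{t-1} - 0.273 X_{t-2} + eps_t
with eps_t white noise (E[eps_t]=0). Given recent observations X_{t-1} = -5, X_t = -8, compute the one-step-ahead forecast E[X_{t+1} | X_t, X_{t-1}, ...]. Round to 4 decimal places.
E[X_{t+1} \mid \mathcal F_t] = -2.5150

For an AR(p) model X_t = c + sum_i phi_i X_{t-i} + eps_t, the
one-step-ahead conditional mean is
  E[X_{t+1} | X_t, ...] = c + sum_i phi_i X_{t+1-i}.
Substitute known values:
  E[X_{t+1} | ...] = (0.485) * (-8) + (-0.273) * (-5)
                   = -2.5150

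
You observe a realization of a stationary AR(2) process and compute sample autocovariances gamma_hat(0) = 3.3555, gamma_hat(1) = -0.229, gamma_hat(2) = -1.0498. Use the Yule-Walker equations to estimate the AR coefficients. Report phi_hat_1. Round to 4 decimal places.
\hat\phi_{1} = -0.0900

The Yule-Walker equations for an AR(p) process read, in matrix form,
  Gamma_p phi = r_p,   with   (Gamma_p)_{ij} = gamma(|i - j|),
                       (r_p)_i = gamma(i),   i,j = 1..p.
Substitute the sample gammas (Toeplitz matrix and right-hand side of size 2):
  Gamma_p = [[3.3555, -0.229], [-0.229, 3.3555]]
  r_p     = [-0.229, -1.0498]
Written out:
  3.3555 phi_1 - 0.229 phi_2 = -0.229
  -0.229 phi_1 + 3.3555 phi_2 = -1.0498
Solve by Cramer's rule:
  det = gamma(0)^2 - gamma(1)^2 = (3.3555)^2 - (-0.229)^2 = 11.25938025 - 0.052441 = 11.20693925
  phi_hat_1 = [gamma(1) gamma(0) - gamma(1) gamma(2)] / det = [(-0.229)(3.3555) - (-0.229)(-1.0498)] / 11.20693925 = -1.0088137 / 11.20693925 = -0.09
  phi_hat_2 = [gamma(0) gamma(2) - gamma(1)^2] / det = [(3.3555)(-1.0498) - (-0.229)^2] / 11.20693925 = -3.5750449 / 11.20693925 = -0.319
So phi_hat = [-0.0900, -0.3190].
Therefore phi_hat_1 = -0.0900.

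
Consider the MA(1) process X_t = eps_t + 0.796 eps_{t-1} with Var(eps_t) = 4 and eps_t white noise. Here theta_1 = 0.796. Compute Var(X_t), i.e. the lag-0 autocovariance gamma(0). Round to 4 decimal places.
\gamma(0) = 6.5345

For an MA(q) process X_t = eps_t + sum_i theta_i eps_{t-i} with
Var(eps_t) = sigma^2, the variance is
  gamma(0) = sigma^2 * (1 + sum_i theta_i^2).
  sum_i theta_i^2 = (0.796)^2 = 0.633616.
  gamma(0) = 4 * (1 + 0.633616) = 4 * 1.633616 = 6.534464, which rounds to 6.5345.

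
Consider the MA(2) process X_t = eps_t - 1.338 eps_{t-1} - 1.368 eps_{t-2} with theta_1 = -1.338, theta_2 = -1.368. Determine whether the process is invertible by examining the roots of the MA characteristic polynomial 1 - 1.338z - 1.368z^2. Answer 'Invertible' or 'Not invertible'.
\text{Not invertible}

The MA(q) characteristic polynomial is P(z) = 1 - 1.338z - 1.368z^2.
Invertibility requires all roots to lie outside the unit circle, i.e. |z| > 1 for every root.
Set 1 + (-1.338) z + (-1.368) z^2 = 0, i.e. a z^2 + b z + c = 0 with a = -1.368, b = -1.338, c = 1.
Discriminant D = b^2 - 4ac = (-1.338)^2 - 4*(-1.368)*1 = 1.790244 - (-5.472) = 7.262244.
D >= 0, so the roots are real: z = (-b +/- sqrt(D)) / (2a) = (1.338 +/- 2.694855) / (-2.736).
  z_1 = (1.338 + 2.694855) / (-2.736) = -1.474,   |z_1| = 1.474.
  z_2 = (1.338 - 2.694855) / (-2.736) = 0.4959,   |z_2| = 0.4959.
Moduli of all roots: 1.4740, 0.4959.
All moduli strictly greater than 1? No.
Verdict: Not invertible.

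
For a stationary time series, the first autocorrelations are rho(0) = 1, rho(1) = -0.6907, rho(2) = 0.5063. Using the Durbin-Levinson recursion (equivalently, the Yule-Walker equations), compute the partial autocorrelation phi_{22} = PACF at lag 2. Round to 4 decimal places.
\phi_{22} = 0.0559

The PACF at lag k is phi_{kk}, the last component of the solution
to the Yule-Walker system G_k phi = r_k where
  (G_k)_{ij} = rho(|i - j|), (r_k)_i = rho(i), i,j = 1..k.
Equivalently, Durbin-Levinson gives phi_{kk} iteratively:
  phi_{11} = rho(1)
  phi_{kk} = [rho(k) - sum_{j=1..k-1} phi_{k-1,j} rho(k-j)]
            / [1 - sum_{j=1..k-1} phi_{k-1,j} rho(j)],
  phi_{k,j} = phi_{k-1,j} - phi_{kk} phi_{k-1,k-j},  j = 1..k-1.
Step k = 1:
  phi_11 = rho(1) = -0.6907.
Step k = 2:
  phi_22 = [rho(2) - phi_11 rho(1)] / [1 - phi_11 rho(1)] = [0.5063 - (-0.6907)(-0.6907)] / [1 - (-0.6907)(-0.6907)]
         = 0.02923351 / 0.52293351 = 0.0559.
Therefore phi_{22} = 0.0559.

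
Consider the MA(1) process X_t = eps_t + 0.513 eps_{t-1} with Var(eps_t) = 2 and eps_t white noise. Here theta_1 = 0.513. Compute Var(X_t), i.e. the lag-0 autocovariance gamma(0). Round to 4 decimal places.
\gamma(0) = 2.5263

For an MA(q) process X_t = eps_t + sum_i theta_i eps_{t-i} with
Var(eps_t) = sigma^2, the variance is
  gamma(0) = sigma^2 * (1 + sum_i theta_i^2).
  sum_i theta_i^2 = (0.513)^2 = 0.263169.
  gamma(0) = 2 * (1 + 0.263169) = 2 * 1.263169 = 2.526338, which rounds to 2.5263.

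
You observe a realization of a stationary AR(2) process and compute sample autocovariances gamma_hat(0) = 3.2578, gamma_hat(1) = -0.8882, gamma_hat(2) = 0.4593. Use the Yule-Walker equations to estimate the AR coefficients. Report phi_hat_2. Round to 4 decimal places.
\hat\phi_{2} = 0.0720

The Yule-Walker equations for an AR(p) process read, in matrix form,
  Gamma_p phi = r_p,   with   (Gamma_p)_{ij} = gamma(|i - j|),
                       (r_p)_i = gamma(i),   i,j = 1..p.
Substitute the sample gammas (Toeplitz matrix and right-hand side of size 2):
  Gamma_p = [[3.2578, -0.8882], [-0.8882, 3.2578]]
  r_p     = [-0.8882, 0.4593]
Written out:
  3.2578 phi_1 - 0.8882 phi_2 = -0.8882
  -0.8882 phi_1 + 3.2578 phi_2 = 0.4593
Solve by Cramer's rule:
  det = gamma(0)^2 - gamma(1)^2 = (3.2578)^2 - (-0.8882)^2 = 10.61326084 - 0.78889924 = 9.8243616
  phi_hat_1 = [gamma(1) gamma(0) - gamma(1) gamma(2)] / det = [(-0.8882)(3.2578) - (-0.8882)(0.4593)] / 9.8243616 = -2.4856277 / 9.8243616 = -0.253
  phi_hat_2 = [gamma(0) gamma(2) - gamma(1)^2] / det = [(3.2578)(0.4593) - (-0.8882)^2] / 9.8243616 = 0.7074083 / 9.8243616 = 0.072
So phi_hat = [-0.2530, 0.0720].
Therefore phi_hat_2 = 0.0720.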